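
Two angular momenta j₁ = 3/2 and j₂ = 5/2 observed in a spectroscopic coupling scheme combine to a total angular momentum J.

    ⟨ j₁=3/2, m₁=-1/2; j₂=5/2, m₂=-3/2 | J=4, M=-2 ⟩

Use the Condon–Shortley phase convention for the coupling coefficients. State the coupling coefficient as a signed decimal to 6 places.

+0.731925  (= +√(15/28))

j₁+j₂−J=0  J+j₁−j₂=3  J−j₁+j₂=5  j₁+j₂+J+1=9
(j₁±m₁, j₂±m₂, J±M) = (1,2,1,4,2,6)
P² = 8640/7
sum k=0..0:
  [0] +1/48 = 1/48
S = 1/48
C² = P²·S² = 15/28 ; C = +0.731925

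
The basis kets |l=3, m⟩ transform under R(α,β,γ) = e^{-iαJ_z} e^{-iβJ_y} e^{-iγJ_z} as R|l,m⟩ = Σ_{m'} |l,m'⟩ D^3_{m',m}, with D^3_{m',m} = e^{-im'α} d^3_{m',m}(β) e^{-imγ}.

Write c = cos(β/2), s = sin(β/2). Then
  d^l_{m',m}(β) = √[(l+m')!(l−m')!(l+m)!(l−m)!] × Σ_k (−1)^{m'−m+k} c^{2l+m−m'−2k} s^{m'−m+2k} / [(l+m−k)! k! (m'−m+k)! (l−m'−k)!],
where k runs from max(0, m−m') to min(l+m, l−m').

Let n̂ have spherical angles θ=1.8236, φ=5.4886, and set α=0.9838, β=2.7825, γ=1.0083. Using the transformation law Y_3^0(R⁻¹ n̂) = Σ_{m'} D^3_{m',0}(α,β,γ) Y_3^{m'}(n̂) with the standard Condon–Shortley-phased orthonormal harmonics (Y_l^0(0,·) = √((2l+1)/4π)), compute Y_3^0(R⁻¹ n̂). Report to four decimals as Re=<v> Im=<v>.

Re=-0.1754 Im=0.0000

Need the full column D^3_{m',0} for m'=−3..3 at α=0.9838, β=2.7825, γ=1.0083.
cos(β/2)=0.178583, sin(β/2)=0.983925
d^3_{-3,0}: single k=3 term ⇒ +0.024262;  D = -0.023824+0.004587i
d^3_{-2,0}: k∈[2..3] ⇒ +0.005393 -0.163715 = -0.158322;  D = +0.061187-0.146021i
d^3_{-1,0}: k∈[1..3] ⇒ +0.000619 -0.056379 +0.570481 = +0.514720;  D = +0.285084+0.428560i
d^3_{0,0}: k∈[0..3] ⇒ +0.000032 -0.008862 +0.269012 -0.907343 = -0.647161;  D = -0.647161+0.000000i
d^3_{1,0}: k∈[0..2] ⇒ -0.000619 +0.056379 -0.570481 = -0.514720;  D = -0.285084+0.428560i
d^3_{2,0}: k∈[0..1] ⇒ +0.005393 -0.163715 = -0.158322;  D = +0.061187+0.146021i
d^3_{3,0}: single k=0 term ⇒ -0.024262;  D = +0.023824+0.004587i
Y_3^{m'}(θ=1.8236,φ=5.4886) and Σ D·Y over m':
  (-0.0238+0.0046i)·(-0.2751+0.2603i)  (+0.0612-0.1460i)·(+0.0044-0.2396i)  (+0.2851+0.4286i)·(-0.1506-0.1534i)  (-0.6472+0.0000i)·(+0.2508+0.0000i)  (-0.2851+0.4286i)·(+0.1506-0.1534i)  (+0.0612+0.1460i)·(+0.0044+0.2396i)  (+0.0238+0.0046i)·(+0.2751+0.2603i)
Y_3^0(R⁻¹ n̂) = -0.175410+0.000000i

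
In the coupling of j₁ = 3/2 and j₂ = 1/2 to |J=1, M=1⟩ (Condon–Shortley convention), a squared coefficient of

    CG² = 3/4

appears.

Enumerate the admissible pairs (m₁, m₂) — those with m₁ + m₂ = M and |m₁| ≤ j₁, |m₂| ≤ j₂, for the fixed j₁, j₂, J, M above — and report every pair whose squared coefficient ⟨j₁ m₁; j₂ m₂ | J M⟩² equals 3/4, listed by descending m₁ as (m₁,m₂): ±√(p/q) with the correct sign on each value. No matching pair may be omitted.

(3/2,-1/2): +√(3/4)

Admissible pairs with m₁+m₂ = M = 1: (1/2,1/2), (3/2,-1/2)
  (m₁,m₂)=(3/2,-1/2): CG² = 3/4, CG = +√(3/4)   ← matches the target
  (m₁,m₂)=(1/2,1/2): CG² = 1/4, CG = −√(1/4)
Pairs with CG² = 3/4: (3/2,-1/2): +√(3/4)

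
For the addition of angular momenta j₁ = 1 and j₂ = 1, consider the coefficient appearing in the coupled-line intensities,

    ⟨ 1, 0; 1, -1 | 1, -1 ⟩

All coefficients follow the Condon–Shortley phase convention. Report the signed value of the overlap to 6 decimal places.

√[3·1!1!1!/4! · 1!1!0!2!0!2!] = √(1/2)
  +(−1)^0/∏(0,1,1,0,0,1)! = 1  (running 1)
⟨..|..⟩ = √(1/2)·(1) = +0.707107

+0.707107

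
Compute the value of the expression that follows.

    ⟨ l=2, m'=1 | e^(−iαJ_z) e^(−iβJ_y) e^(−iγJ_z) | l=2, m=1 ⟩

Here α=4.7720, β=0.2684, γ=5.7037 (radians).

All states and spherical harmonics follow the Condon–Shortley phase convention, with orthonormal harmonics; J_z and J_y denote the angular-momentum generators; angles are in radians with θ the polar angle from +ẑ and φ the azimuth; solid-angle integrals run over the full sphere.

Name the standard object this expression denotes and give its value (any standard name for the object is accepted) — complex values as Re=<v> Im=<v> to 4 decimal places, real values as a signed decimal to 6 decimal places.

Wigner D-matrix element, Re=-0.4529 Im=0.7913

This is a Wigner D-matrix element — the rotation-matrix element ⟨l m'| R(α,β,γ) |l m⟩ in the angular-momentum basis.
Split into d^2_{1,1}(β=0.2684) × two z-phases.
Half-angle: c=0.991009, s=0.133798. N=√(6·1·6·1)=6.000000
k∈{0,1} keeps every argument non-negative
  k=0: (−1)^0·6.0000/(6)·0.9910^4·0.1338^0 = +0.964517
  k=1: (−1)^1·6.0000/(2)·0.9910^2·0.1338^2 = -0.052744
d^2_{1,1}(0.2684) = +0.964517 -0.052744 = +0.911773
Phases: e^{-i·(1)·4.7720}=+0.059576+0.998224i, e^{-i·(1)·5.7037}=+0.836745+0.547593i ⇒ D=-0.452942+0.791311i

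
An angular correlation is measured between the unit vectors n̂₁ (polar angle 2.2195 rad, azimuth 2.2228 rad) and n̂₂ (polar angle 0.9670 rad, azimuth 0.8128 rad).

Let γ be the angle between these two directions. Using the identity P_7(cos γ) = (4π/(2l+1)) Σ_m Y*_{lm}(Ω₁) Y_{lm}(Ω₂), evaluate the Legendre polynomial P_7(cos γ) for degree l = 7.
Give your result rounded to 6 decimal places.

0.287129

Addition theorem: P_7(cos γ) = (4π/15) Σ_m Y*_{lm}(Ω₁) Y_{lm}(Ω₂), m = −7…7:
  m=-7: (-0.10090 + 0.01508j) × (0.10617 + 0.07164j) = -0.01179 - 0.00563j  (running Σ = -0.01179 - 0.00563j)
  m=-6: (-0.20769 - 0.20157j) × (0.05410 + 0.32609j) = 0.05449 - 0.07863j  (running Σ = 0.04270 - 0.08426j)
  m=-5: (0.05217 - 0.43844j) × (-0.26726 + 0.35274j) = 0.14071 + 0.13558j  (running Σ = 0.18341 + 0.05132j)
  m=-4: (0.26860 - 0.15867j) × (-0.22645 + 0.02492j) = -0.05687 + 0.04263j  (running Σ = 0.12654 + 0.09395j)
  m=-3: (-0.10577 - 0.04289j) × (0.16079 + 0.13631j) = -0.01116 - 0.02131j  (running Σ = 0.11538 + 0.07263j)
  m=-2: (-0.09651 - 0.35312j) × (0.01846 + 0.33658j) = 0.11707 - 0.03900j  (running Σ = 0.23245 + 0.03363j)
  m=-1: (0.02503 - 0.03279j) × (0.05244 - 0.05540j) = -0.00050 - 0.00311j  (running Σ = 0.23195 + 0.03052j)
  m=0: (-0.35112 + 0.00000j) × (0.34507 + 0.00000j) = -0.12116 + 0.00000j  (running Σ = 0.11079 + 0.03052j)
  m=1: (-0.02503 - 0.03279j) × (-0.05244 - 0.05540j) = -0.00050 + 0.00311j  (running Σ = 0.11028 + 0.03363j)
  m=2: (-0.09651 + 0.35312j) × (0.01846 - 0.33658j) = 0.11707 + 0.03900j  (running Σ = 0.22735 + 0.07263j)
  m=3: (0.10577 - 0.04289j) × (-0.16079 + 0.13631j) = -0.01116 + 0.02131j  (running Σ = 0.21619 + 0.09395j)
  m=4: (0.26860 + 0.15867j) × (-0.22645 - 0.02492j) = -0.05687 - 0.04263j  (running Σ = 0.15932 + 0.05132j)
  m=5: (-0.05217 - 0.43844j) × (0.26726 + 0.35274j) = 0.14071 - 0.13558j  (running Σ = 0.30004 - 0.08426j)
  m=6: (-0.20769 + 0.20157j) × (0.05410 - 0.32609j) = 0.05449 + 0.07863j  (running Σ = 0.35453 - 0.00563j)
  m=7: (0.10090 + 0.01508j) × (-0.10617 + 0.07164j) = -0.01179 + 0.00563j  (running Σ = 0.34273 + 0.00000j)
Σ over m = 0.34273 + 0.00000j; ×(4π/15) → 0.28713 + 0.00000j. Real part: 0.287129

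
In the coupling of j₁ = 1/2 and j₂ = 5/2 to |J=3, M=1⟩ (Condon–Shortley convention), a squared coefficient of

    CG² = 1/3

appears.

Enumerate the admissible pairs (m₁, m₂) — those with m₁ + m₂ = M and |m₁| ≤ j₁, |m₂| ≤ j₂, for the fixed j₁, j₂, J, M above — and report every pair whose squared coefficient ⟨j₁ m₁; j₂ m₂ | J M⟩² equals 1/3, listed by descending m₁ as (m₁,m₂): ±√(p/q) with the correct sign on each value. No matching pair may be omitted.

(-1/2,3/2): +√(1/3)

Admissible pairs with m₁+m₂ = M = 1: (-1/2,3/2), (1/2,1/2)
  (m₁,m₂)=(1/2,1/2): CG² = 2/3, CG = +√(2/3)
  (m₁,m₂)=(-1/2,3/2): CG² = 1/3, CG = +√(1/3)   ← matches the target
Pairs with CG² = 1/3: (-1/2,3/2): +√(1/3)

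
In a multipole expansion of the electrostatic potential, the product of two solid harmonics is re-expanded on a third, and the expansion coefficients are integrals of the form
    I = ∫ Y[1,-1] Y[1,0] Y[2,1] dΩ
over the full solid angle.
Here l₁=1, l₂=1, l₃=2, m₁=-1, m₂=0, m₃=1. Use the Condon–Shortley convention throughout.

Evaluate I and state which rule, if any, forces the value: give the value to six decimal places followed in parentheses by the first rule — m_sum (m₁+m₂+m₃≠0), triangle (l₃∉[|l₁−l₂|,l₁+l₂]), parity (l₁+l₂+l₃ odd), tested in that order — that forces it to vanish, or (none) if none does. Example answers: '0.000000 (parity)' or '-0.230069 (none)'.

-0.218510 (none)

Rules hold: Σm=0, L=4 even, 0≤2≤2.
N = 3·3·5 = 45
Δ = 0!·2!·2!/5! = 1/30
Racah Σ t=0..0: t=0:+1/1 = 1/1
⇒ 3j(1 1 2; 0 0 0)² = 2/15, sgn +1
Racah Σ t=0..0: t=0:+1/2 = 1/2
⇒ 3j(1 1 2; -1 0 1)² = 1/10, sgn -1
4πI² = N·(3j₀)²·(3jₘ)² = 3/5
I = -1·√(0.6/4π) = -0.21850969
No selection rule forces the value: the integral is nonzero (none).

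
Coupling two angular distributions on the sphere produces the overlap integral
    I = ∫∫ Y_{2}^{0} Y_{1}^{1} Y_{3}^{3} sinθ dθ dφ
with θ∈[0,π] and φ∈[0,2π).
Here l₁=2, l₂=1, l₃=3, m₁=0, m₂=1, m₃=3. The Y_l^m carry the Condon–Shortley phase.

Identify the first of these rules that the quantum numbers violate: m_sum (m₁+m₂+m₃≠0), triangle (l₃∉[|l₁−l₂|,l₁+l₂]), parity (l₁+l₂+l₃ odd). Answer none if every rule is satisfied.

m_sum

Σmᵢ = 4  ✗
l₃∈[|l₁−l₂|,l₁+l₂]=[1,3], have l₃=3
Σlᵢ = 6 ⇒ even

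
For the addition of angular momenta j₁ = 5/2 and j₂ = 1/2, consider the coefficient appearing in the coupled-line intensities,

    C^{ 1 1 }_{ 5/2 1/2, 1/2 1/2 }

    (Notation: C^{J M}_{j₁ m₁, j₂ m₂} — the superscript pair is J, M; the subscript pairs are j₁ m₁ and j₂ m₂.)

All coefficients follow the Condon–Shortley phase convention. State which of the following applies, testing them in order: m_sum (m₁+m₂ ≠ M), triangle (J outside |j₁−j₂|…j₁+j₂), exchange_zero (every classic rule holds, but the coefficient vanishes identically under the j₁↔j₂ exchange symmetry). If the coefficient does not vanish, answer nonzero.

m-sum: m₁+m₂ = 1/2+1/2 = 1, M = 1  ✓
triangle: need |j₁−j₂| ≤ J ≤ j₁+j₂, i.e. J ∈ [2, 3]; J = 1 is outside ✗ ⇒ coefficient is 0

triangle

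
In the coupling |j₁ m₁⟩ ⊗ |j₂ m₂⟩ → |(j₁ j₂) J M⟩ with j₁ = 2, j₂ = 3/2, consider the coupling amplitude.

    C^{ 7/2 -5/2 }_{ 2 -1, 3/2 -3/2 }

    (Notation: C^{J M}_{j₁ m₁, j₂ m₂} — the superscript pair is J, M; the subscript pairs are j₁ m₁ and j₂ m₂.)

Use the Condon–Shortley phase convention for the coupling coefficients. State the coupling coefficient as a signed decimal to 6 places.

+√(4/7) ≈ +0.755929

triangle: 0!×4!×3!/8! = 144/40320
(j±m)!: 1!×3!×0!×3!×1!×6! = 25920
prefactor² = (2J+1)×Δ×N² = 5184/7
  k=0: +1/(0!×0!×3!×0!×1!×3!) = 1/36
Σ = 1/36  ⇒  CG² = 5184/7×(1/36)² = 4/7
CG = +√(4/7) = +0.755929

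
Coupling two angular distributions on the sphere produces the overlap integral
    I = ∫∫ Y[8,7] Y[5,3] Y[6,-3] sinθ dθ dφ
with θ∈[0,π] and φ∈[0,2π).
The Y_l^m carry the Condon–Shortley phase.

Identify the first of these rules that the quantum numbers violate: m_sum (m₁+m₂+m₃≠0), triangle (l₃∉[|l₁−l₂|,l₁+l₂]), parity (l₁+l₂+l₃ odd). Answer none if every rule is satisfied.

m_sum

m₁+m₂+m₃ = 7 + 3 − 3 = 7  ✗
triangle: |8−5|=3 ≤ l₃=6 ≤ 8+5=13
parity: l₁+l₂+l₃ = 19 is odd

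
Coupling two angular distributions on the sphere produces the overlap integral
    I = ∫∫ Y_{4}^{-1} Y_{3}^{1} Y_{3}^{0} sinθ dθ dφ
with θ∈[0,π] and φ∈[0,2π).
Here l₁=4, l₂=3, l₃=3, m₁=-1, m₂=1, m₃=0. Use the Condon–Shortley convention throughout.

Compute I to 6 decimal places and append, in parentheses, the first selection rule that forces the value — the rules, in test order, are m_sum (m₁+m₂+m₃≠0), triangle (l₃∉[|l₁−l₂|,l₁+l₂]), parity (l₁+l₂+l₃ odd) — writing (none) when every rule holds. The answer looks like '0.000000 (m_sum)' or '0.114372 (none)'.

-0.099323 (none)

Checks pass: Σm=0; 10 even; l₃=3∈[1,7].
(2·4+1)(2·3+1)(2·3+1) = 441
Δ: 4! 4! 2! / 11! → 1/34650
sum: t=1:−1/72 t=2:+1/16 t=3:−1/72 = 5/144
3j²(4 3 3; 0 0 0) = Δ·Π!·Σ² = 2/77  (sign -1)
sum: t=2:+1/48 t=3:−1/24 t=4:+1/288 = -5/288
3j²(4 3 3; -1 1 0) = Δ·Π!·Σ² = 5/462  (sign +1)
combine: 4πI² = 441·2/77·5/462 = 15/121
take √, sign -1: I = -0.09932258
No selection rule forces the value: the integral is nonzero (none).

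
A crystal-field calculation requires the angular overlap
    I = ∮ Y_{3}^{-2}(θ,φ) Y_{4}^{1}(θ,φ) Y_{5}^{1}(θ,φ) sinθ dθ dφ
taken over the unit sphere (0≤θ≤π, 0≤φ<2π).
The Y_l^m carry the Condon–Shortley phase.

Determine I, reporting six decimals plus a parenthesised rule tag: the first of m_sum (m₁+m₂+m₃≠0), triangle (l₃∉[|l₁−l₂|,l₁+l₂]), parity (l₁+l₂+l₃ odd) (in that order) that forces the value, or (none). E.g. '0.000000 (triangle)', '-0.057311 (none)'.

0.138239 (none)

Rules hold: Σm=0, L=12 even, 1≤5≤7.
N = 7·9·11 = 693
Δ = 2!·4!·6!/13! = 1/180180
Racah Σ t=0..2: t=0:+1/576 t=1:−1/144 t=2:+1/576 = -1/288
⇒ 3j(3 4 5; 0 0 0)² = 20/1001, sgn +1
Racah Σ t=1..2: t=1:−1/1152 t=2:+1/432 = 5/3456
⇒ 3j(3 4 5; -2 1 1)² = 625/36036, sgn +1
4πI² = N·(3j₀)²·(3jₘ)² = 3125/13013
I = +1·√(0.240144/4π) = 0.13823925
No selection rule forces the value: the integral is nonzero (none).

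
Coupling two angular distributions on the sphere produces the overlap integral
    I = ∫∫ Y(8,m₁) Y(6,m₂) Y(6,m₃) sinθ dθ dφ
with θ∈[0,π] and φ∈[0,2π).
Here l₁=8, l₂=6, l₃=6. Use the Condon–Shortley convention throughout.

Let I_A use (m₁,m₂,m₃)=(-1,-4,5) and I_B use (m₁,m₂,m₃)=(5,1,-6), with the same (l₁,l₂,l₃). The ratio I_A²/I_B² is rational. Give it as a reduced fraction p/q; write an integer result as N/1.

576/1001

Same 8,6,6: normalisation and zero-m 3j drop out of the ratio.
A: Δ: 8! 8! 4! / 21! → 1/1309458150; sum: t=1:−1/1219276800 t=2:+1/174182400 = 1/203212800; 3j²(8 6 6; -1 -4 5) = Δ·Π!·Σ² = 288/29393  (sign -1)
B: Δ: 8! 8! 4! / 21! → 1/1309458150; sum: t=3:−1/696729600 = -1/696729600; 3j²(8 6 6; 5 1 -6) = Δ·Π!·Σ² = 11/646  (sign -1)
I_A²/I_B² = (288/29393)/(11/646) = 576/1001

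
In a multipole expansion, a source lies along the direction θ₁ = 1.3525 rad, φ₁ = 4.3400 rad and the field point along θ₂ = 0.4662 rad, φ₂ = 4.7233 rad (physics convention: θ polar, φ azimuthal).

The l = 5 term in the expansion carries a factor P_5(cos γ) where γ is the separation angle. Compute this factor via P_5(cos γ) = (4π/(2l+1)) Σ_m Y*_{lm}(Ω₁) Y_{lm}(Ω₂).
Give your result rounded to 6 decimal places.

-0.153726

Addition theorem: P_5(cos γ) = (4π/11) Σ_m Y*_{lm}(Ω₁) Y_{lm}(Ω₂), m = −5…5:
  m=-5: Y*=-0.394288+0.118154i  Y=+0.000464+0.008504i  product -0.001188-0.003298i
  m=-4: Y*=+0.023432-0.287789i  Y=+0.053471-0.002335i  product +0.000581-0.015443i
  m=-3: Y*=-0.167206-0.081519i  Y=-0.006356-0.194110i  product -0.014761+0.032974i
  m=-2: Y*=+0.221010-0.203747i  Y=-0.426252+0.009303i  product -0.092310+0.088904i
  m=-1: Y*=-0.044321-0.113465i  Y=+0.005026+0.460659i  product +0.052046-0.020987i
  m=+0: Y*=+0.300271-0.000000i  Y=-0.077595+0.000000i  product -0.023299+0.000000i
  m=+1: Y*=+0.044321-0.113465i  Y=-0.005026+0.460659i  product +0.052046+0.020987i
  m=+2: Y*=+0.221010+0.203747i  Y=-0.426252-0.009303i  product -0.092310-0.088904i
  m=+3: Y*=+0.167206-0.081519i  Y=+0.006356-0.194110i  product -0.014761-0.032974i
  m=+4: Y*=+0.023432+0.287789i  Y=+0.053471+0.002335i  product +0.000581+0.015443i
  m=+5: Y*=+0.394288+0.118154i  Y=-0.000464+0.008504i  product -0.001188+0.003298i
Σ over m = -0.134565+0.000000i; ×(4π/11) → -0.153726+0.000000i. Real part: -0.153726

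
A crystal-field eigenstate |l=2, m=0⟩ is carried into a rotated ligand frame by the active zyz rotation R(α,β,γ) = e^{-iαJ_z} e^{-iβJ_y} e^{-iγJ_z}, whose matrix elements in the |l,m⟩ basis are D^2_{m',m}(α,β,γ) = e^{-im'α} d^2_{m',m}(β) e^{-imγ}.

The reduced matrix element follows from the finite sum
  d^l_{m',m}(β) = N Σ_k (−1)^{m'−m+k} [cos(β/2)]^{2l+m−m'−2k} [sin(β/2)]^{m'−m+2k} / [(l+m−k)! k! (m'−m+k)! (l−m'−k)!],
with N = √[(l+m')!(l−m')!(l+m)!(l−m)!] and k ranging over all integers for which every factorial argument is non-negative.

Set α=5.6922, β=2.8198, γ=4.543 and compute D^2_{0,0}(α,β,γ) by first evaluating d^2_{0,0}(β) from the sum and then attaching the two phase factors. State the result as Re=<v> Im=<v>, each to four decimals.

Re=0.8500 Im=0.0000

Split into d^2_{0,0}(β=2.8198) × two z-phases.
With c≡cos(β/2)=0.160203 and s≡sin(β/2)=0.987084, N=[2·2·2·2]^{1/2}=4.000000
k∈{0,1,2} keeps every argument non-negative
  k=0: (−1)^0·4.0000/(4)·0.1602^4·0.9871^0 = +0.000659
  k=1: (−1)^1·4.0000/(1)·0.1602^2·0.9871^2 = -0.100025
  k=2: (−1)^2·4.0000/(4)·0.1602^0·0.9871^4 = +0.949329
d^2_{0,0}(2.8198) = +0.000659 -0.100025 +0.949329 = +0.849962
Attach z-rotation phases: D = e^{-i(0)(5.6922)}·(+0.849962)·e^{-i(0)(4.5430)} = +0.849962+0.000000i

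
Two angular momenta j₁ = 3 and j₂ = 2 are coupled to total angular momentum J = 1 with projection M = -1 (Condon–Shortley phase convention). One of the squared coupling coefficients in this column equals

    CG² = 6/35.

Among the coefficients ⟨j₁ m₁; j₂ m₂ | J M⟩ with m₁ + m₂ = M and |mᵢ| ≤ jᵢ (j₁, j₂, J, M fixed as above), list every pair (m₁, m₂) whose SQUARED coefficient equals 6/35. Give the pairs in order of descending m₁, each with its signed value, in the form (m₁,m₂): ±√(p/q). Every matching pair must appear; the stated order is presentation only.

Admissible pairs with m₁+m₂ = M = -1: (-3,2), (-2,1), (-1,0), (0,-1), (1,-2)
  (m₁,m₂)=(1,-2): CG² = 1/35, CG = +√(1/35)
  (m₁,m₂)=(0,-1): CG² = 3/35, CG = −√(3/35)
  (m₁,m₂)=(-1,0): CG² = 6/35, CG = +√(6/35)   ← matches the target
  (m₁,m₂)=(-2,1): CG² = 2/7, CG = −√(2/7)
  (m₁,m₂)=(-3,2): CG² = 3/7, CG = +√(3/7)
Pairs with CG² = 6/35: (-1,0): +√(6/35)

(-1,0): +√(6/35)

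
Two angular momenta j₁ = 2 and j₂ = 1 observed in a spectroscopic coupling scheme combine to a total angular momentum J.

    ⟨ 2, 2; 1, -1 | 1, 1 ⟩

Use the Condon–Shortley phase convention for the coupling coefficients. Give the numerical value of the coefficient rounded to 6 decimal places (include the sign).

+√(3/5) ≈ +0.774597

j₁+j₂−J=2  J+j₁−j₂=2  J−j₁+j₂=0  j₁+j₂+J+1=5
(j₁±m₁, j₂±m₂, J±M) = (4,0,0,2,2,0)
P² = 48/5
sum k=0..0:
  [0] +1/4 = 1/4
S = 1/4
C² = P²·S² = 3/5 ; C = +0.774597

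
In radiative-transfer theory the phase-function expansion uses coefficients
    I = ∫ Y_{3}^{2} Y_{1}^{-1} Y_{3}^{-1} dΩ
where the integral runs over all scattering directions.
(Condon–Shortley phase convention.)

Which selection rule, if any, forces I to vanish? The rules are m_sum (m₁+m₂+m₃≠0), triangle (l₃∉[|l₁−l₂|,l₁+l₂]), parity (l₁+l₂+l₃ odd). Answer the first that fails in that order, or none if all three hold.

m₁+m₂+m₃ = 2 − 1 − 1 = 0  ✓
triangle: |3−1|=2 ≤ l₃=3 ≤ 3+1=4  ✓
parity: l₁+l₂+l₃ = 7 is odd  ✗

parity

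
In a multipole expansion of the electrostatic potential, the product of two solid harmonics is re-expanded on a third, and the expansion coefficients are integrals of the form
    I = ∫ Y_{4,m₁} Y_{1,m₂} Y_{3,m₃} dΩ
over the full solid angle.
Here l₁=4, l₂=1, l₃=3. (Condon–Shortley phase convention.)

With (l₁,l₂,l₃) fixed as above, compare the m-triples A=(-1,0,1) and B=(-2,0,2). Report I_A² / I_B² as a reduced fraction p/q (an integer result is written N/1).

Shared (l₁,l₂,l₃)=(4,1,3): N and (l;000)² cancel in I_A²/I_B².
A: Δ = 2!·6!·0!/9! = 1/252; Racah Σ t=1..1: t=1:−1/48 = -1/48; ⇒ 3j(4 1 3; -1 0 1)² = 5/84, sgn -1
B: Δ = 2!·6!·0!/9! = 1/252; Racah Σ t=1..1: t=1:−1/120 = -1/120; ⇒ 3j(4 1 3; -2 0 2)² = 1/21, sgn +1
I_A²/I_B² = (5/84)/(1/21) = 5/4

5/4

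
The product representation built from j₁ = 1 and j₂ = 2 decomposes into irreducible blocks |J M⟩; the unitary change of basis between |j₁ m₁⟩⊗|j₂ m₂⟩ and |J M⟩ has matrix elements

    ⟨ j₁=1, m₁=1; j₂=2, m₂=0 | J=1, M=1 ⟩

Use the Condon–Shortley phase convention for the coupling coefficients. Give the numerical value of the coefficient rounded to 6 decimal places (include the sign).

+√(1/10) = +0.316228

triangle: 2!×0!×2!/5! = 4/120
(j±m)!: 2!×0!×2!×2!×2!×0! = 16
prefactor² = (2J+1)×Δ×N² = 8/5
  k=0: +1/(0!×2!×0!×2!×0!×0!) = 1/4
Σ = 1/4  ⇒  CG² = 8/5×(1/4)² = 1/10
CG = +√(1/10) = +0.316228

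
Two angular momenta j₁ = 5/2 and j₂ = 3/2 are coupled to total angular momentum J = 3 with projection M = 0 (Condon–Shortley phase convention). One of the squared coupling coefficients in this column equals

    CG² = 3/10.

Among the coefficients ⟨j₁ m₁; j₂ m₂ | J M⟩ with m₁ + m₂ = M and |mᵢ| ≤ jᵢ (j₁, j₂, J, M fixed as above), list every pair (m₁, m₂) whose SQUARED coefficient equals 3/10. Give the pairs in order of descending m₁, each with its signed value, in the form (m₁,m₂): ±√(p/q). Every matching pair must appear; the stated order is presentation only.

(3/2,-3/2): +√(3/10); (-3/2,3/2): −√(3/10)

Admissible pairs with m₁+m₂ = M = 0: (-3/2,3/2), (-1/2,1/2), (1/2,-1/2), (3/2,-3/2)
  (m₁,m₂)=(3/2,-3/2): CG² = 3/10, CG = +√(3/10)   ← matches the target
  (m₁,m₂)=(1/2,-1/2): CG² = 1/5, CG = +√(1/5)
  (m₁,m₂)=(-1/2,1/2): CG² = 1/5, CG = −√(1/5)
  (m₁,m₂)=(-3/2,3/2): CG² = 3/10, CG = −√(3/10)   ← matches the target
Pairs with CG² = 3/10: (3/2,-3/2): +√(3/10); (-3/2,3/2): −√(3/10)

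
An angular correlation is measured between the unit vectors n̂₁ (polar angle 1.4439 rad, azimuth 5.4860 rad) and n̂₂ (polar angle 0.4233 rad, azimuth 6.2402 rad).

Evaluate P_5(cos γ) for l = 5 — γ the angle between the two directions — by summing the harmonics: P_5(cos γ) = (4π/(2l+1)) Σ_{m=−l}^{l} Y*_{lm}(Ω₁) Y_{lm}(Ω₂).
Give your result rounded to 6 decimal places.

0.253540

Addition theorem: P_5(cos γ) = (4π/11) Σ_m Y*_{lm}(Ω₁) Y_{lm}(Ω₂), m = −5…5:
  m=-5: (-0.29609 + 0.33323j) × (0.00530 + 0.00116j) = -0.00196 + 0.00142j  (running Σ = -0.00196 + 0.00142j)
  m=-4: (-0.17965 + 0.00848j) × (0.03754 + 0.00652j) = -0.00680 - 0.00085j  (running Σ = -0.00875 + 0.00057j)
  m=-3: (0.21145 + 0.19700j) × (0.15412 + 0.01999j) = 0.02865 + 0.03459j  (running Σ = 0.01990 + 0.03516j)
  m=-2: (0.00474 + 0.20085j) × (0.38803 + 0.03344j) = -0.00488 + 0.07810j  (running Σ = 0.01502 + 0.11325j)
  m=-1: (0.17341 - 0.17755j) × (0.50912 + 0.02190j) = 0.09217 - 0.08659j  (running Σ = 0.10719 + 0.02666j)
  m=0: (0.20566 + 0.00000j) × (0.03674 + 0.00000j) = 0.00756 + 0.00000j  (running Σ = 0.11475 + 0.02666j)
  m=1: (-0.17341 - 0.17755j) × (-0.50912 + 0.02190j) = 0.09217 + 0.08659j  (running Σ = 0.20692 + 0.11325j)
  m=2: (0.00474 - 0.20085j) × (0.38803 - 0.03344j) = -0.00488 - 0.07810j  (running Σ = 0.20204 + 0.03516j)
  m=3: (-0.21145 + 0.19700j) × (-0.15412 + 0.01999j) = 0.02865 - 0.03459j  (running Σ = 0.23069 + 0.00057j)
  m=4: (-0.17965 - 0.00848j) × (0.03754 - 0.00652j) = -0.00680 + 0.00085j  (running Σ = 0.22389 + 0.00142j)
  m=5: (0.29609 + 0.33323j) × (-0.00530 + 0.00116j) = -0.00196 - 0.00142j  (running Σ = 0.22194 + 0.00000j)
Σ over m = 0.22194 + 0.00000j; ×(4π/11) → 0.25354 + 0.00000j. Real part: 0.253540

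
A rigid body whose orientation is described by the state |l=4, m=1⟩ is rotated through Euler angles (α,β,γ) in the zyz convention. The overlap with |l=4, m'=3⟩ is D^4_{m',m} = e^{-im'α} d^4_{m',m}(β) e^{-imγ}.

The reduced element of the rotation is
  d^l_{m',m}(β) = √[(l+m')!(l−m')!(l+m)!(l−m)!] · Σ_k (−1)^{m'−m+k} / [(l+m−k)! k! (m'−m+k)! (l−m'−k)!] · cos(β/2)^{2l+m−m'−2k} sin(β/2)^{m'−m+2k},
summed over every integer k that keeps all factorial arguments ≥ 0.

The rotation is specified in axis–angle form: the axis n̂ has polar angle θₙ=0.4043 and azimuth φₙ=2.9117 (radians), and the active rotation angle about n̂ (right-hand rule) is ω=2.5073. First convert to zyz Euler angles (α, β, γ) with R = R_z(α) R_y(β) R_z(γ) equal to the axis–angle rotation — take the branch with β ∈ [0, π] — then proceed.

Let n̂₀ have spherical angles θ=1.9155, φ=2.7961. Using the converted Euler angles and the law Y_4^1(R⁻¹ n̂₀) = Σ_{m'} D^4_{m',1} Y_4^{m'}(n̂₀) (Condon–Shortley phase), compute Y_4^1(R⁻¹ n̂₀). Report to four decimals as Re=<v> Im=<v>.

Re=0.3088 Im=0.1112

Axis–angle → zyz. n̂ = (sinθₙcosφₙ, sinθₙsinφₙ, cosθₙ) = (-0.383026, +0.089640, +0.919378), ω = 2.5073.
R = I cosω + sinω [n̂]ₓ + (1−cosω) n̂n̂ᵀ gives
  R = [-0.540610, -0.606821, -0.582675; +0.482840, -0.790983, +0.375780; -0.688917, -0.078189, +0.720611]
β = atan2(√(R₁₃²+R₂₃²), R₃₃) = 0.766113; α = atan2(R₂₃, R₁₃) mod 2π = 2.568796; γ = atan2(R₃₂, −R₃₁) mod 2π = 6.170174
Need the full column D^4_{m',1} for m'=−4..4 at α=2.5688, β=0.7661, γ=6.1702.
cos(β/2)=0.927527, sin(β/2)=0.373757
d^4_{-4,1}: single k=5 term ⇒ +0.043553;  D = -0.024857-0.035764i
d^4_{-3,1}: k∈[4..5] ⇒ +0.191066 -0.018615 = +0.172451;  D = +0.005963+0.172348i
d^4_{-2,1}: k∈[3..5] ⇒ +0.506893 -0.123462 +0.004010 = +0.387440;  D = +0.198603-0.332666i
d^4_{-1,1}: k∈[2..5] ⇒ +0.889483 -0.433297 +0.035179 -0.000381 = +0.490984;  D = -0.439994+0.217877i
d^4_{0,1}: k∈[1..4] ⇒ +0.987163 -0.961761 +0.156169 -0.004226 = +0.177345;  D = +0.176213+0.019999i
d^4_{1,1}: k∈[0..3] ⇒ +0.547786 -1.334224 +0.433297 -0.023453 = -0.376594;  D = +0.291449+0.238497i
d^4_{2,1}: k∈[0..2] ⇒ -0.936506 +0.760339 -0.082308 = -0.258475;  D = -0.079389-0.245981i
d^4_{3,1}: k∈[0..1] ⇒ +0.706005 -0.191066 = +0.514939;  D = +0.132683-0.497552i
d^4_{4,1}: single k=0 term ⇒ -0.268222;  D = +0.198545-0.180342i
Y_4^{m'}(θ=1.9155,φ=2.7961) and Σ D·Y over m':
  (-0.0249-0.0358i)·(+0.0652+0.3411i)  (+0.0060+0.1723i)·(+0.1796+0.3035i)  (+0.1986-0.3327i)·(-0.0458-0.0379i)  (-0.4400+0.2179i)·(-0.3115-0.1121i)  (+0.1762+0.0200i)·(+0.0032+0.0000i)  (+0.2914+0.2385i)·(+0.3115-0.1121i)  (-0.0794-0.2460i)·(-0.0458+0.0379i)  (+0.1327-0.4976i)·(-0.1796+0.3035i)  (+0.1985-0.1803i)·(+0.0652-0.3411i)
Y_4^1(R⁻¹ n̂) = +0.308826+0.111221i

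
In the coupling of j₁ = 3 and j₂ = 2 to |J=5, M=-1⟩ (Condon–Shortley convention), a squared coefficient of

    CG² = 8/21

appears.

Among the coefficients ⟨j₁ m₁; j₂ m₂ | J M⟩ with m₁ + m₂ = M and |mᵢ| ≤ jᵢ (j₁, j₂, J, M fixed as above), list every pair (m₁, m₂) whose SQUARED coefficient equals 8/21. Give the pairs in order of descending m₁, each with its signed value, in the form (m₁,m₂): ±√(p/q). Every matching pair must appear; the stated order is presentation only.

(0,-1): +√(8/21)

Admissible pairs with m₁+m₂ = M = -1: (-3,2), (-2,1), (-1,0), (0,-1), (1,-2)
  (m₁,m₂)=(1,-2): CG² = 1/14, CG = +√(1/14)
  (m₁,m₂)=(0,-1): CG² = 8/21, CG = +√(8/21)   ← matches the target
  (m₁,m₂)=(-1,0): CG² = 3/7, CG = +√(3/7)
  (m₁,m₂)=(-2,1): CG² = 4/35, CG = +√(4/35)
  (m₁,m₂)=(-3,2): CG² = 1/210, CG = +√(1/210)
Pairs with CG² = 8/21: (0,-1): +√(8/21)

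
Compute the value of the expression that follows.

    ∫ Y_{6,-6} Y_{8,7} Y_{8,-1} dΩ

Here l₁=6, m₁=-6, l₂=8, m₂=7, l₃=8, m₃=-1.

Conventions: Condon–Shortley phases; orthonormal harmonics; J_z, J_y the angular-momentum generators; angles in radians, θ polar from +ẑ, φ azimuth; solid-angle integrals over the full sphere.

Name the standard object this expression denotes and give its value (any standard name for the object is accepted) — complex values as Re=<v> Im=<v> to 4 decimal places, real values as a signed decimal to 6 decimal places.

This is a Gaunt coefficient — the integral of a triple product of spherical harmonics over the sphere.
Checks pass: Σm=0; 22 even; l₃=8∈[2,14].
(2·6+1)(2·8+1)(2·8+1) = 3757
Δ: 6! 6! 10! / 23! → 1/13742520792
sum: t=0:+1/41803776000 t=1:−1/435456000 t=2:+1/39813120 t=3:−1/18662400 t=4:+1/39813120 t=5:−1/435456000 t=6:+1/41803776000 = -11/1393459200
3j²(6 8 8; 0 0 0) = Δ·Π!·Σ² = 600/96577  (sign -1)
sum: t=6:+1/188116992000 = 1/188116992000
3j²(6 8 8; -6 7 -1) = Δ·Π!·Σ² = 35/14858  (sign -1)
combine: 4πI² = 3757·600/96577·35/14858 = 10500/190969
take √, sign +1: I = 0.06614671

Gaunt coefficient, +0.066147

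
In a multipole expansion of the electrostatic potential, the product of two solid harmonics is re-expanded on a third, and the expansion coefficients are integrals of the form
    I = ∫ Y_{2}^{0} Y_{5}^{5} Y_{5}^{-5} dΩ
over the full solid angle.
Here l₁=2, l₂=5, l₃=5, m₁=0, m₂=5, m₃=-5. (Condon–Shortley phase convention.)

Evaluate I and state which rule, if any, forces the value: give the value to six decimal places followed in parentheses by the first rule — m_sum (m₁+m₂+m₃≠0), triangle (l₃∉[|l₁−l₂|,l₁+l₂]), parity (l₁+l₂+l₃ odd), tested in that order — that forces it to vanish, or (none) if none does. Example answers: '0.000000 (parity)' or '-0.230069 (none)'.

0.242609 (none)

Rules hold: Σm=0, L=12 even, 3≤5≤7.
N = 5·11·11 = 605
Δ = 2!·2!·8!/13! = 1/38610
Racah Σ t=0..2: t=0:+1/2880 t=1:−1/576 t=2:+1/2880 = -1/960
⇒ 3j(2 5 5; 0 0 0)² = 10/429, sgn +1
Racah Σ t=2..2: t=2:+1/161280 = 1/161280
⇒ 3j(2 5 5; 0 5 -5)² = 15/286, sgn +1
4πI² = N·(3j₀)²·(3jₘ)² = 125/169
I = +1·√(0.739645/4π) = 0.24260890
No selection rule forces the value: the integral is nonzero (none).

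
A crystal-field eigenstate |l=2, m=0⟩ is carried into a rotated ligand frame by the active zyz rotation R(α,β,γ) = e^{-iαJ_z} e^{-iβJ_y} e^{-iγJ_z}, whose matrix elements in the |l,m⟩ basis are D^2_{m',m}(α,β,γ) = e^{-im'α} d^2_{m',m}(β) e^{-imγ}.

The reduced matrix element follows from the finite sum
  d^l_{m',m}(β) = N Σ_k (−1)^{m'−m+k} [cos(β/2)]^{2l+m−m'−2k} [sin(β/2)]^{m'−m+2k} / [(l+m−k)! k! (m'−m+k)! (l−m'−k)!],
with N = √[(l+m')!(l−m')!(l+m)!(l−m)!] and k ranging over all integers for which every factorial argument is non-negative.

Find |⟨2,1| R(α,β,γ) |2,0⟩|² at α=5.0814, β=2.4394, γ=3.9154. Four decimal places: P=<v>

P=0.3647

Split into d^2_{1,0}(β=2.4394) × two z-phases.
With c≡cos(β/2)=0.343927 and s≡sin(β/2)=0.938996, N=[6·1·2·2]^{1/2}=4.898979
k: max(0,(0)−(1))=0 … min(2+(0),2−(1))=1
  k=0: (−1)^1·4.8990/(2)·0.3439^3·0.9390^1 = -0.093571
  k=1: (−1)^2·4.8990/(2)·0.3439^1·0.9390^3 = +0.697484
d^2_{1,0}(2.4394) = -0.093571 +0.697484 = +0.603913
|D^2_{1,0}|² = |d^2_{1,0}(β)|² = (+0.603913)² = 0.364711 (the z-rotation phases have unit modulus)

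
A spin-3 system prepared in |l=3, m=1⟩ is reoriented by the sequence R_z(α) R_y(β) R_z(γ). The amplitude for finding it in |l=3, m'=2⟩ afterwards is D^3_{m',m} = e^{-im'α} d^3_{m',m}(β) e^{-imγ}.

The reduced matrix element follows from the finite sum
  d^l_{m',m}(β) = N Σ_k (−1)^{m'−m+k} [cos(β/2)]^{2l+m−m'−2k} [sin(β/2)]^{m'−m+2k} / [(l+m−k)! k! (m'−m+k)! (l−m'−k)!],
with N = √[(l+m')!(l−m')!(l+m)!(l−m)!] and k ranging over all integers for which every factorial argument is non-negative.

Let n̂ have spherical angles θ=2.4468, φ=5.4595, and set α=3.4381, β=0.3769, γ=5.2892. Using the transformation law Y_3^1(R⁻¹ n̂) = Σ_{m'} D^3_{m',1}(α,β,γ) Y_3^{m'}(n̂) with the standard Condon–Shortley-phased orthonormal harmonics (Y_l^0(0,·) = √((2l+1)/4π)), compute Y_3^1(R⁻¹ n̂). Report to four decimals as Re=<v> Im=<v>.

Need the full column D^3_{m',1} for m'=−3..3 at α=3.4381, β=0.3769, γ=5.2892.
cos(β/2)=0.982296, sin(β/2)=0.187337
d^3_{-3,1}: single k=4 term ⇒ +0.004603;  D = +0.001416-0.004380i
d^3_{-2,1}: k∈[3..4] ⇒ +0.039412 -0.000717 = +0.038695;  D = -0.000627+0.038690i
d^3_{-1,1}: k∈[2..4] ⇒ +0.196049 -0.009507 +0.000043 = +0.186585;  D = -0.051618-0.179303i
d^3_{0,1}: k∈[1..3] ⇒ +0.593505 -0.064760 +0.000785 = +0.529530;  D = +0.288781+0.443856i
d^3_{1,1}: k∈[0..2] ⇒ +0.898367 -0.261399 +0.007131 = +0.644098;  D = -0.493678-0.413696i
d^3_{2,1}: k∈[0..1] ⇒ -0.541794 +0.039412 = -0.502382;  D = -0.462534-0.196086i
d^3_{3,1}: single k=0 term ⇒ +0.126549;  D = -0.125859-0.013196i
Y_3^{m'}(θ=2.4468,φ=5.4595) and Σ D·Y over m':
  (+0.0014-0.0044i)·(-0.0858+0.0680i)  (-0.0006+0.0387i)·(+0.0246-0.3209i)  (-0.0516-0.1793i)·(+0.2742+0.2961i)  (+0.2888+0.4439i)·(+0.0142+0.0000i)  (-0.4937-0.4137i)·(-0.2742+0.2961i)  (-0.4625-0.1961i)·(+0.0246+0.3209i)  (-0.1259-0.0132i)·(+0.0858+0.0680i)
Y_3^1(R⁻¹ n̂) = +0.355113-0.252187i

Re=0.3551 Im=-0.2522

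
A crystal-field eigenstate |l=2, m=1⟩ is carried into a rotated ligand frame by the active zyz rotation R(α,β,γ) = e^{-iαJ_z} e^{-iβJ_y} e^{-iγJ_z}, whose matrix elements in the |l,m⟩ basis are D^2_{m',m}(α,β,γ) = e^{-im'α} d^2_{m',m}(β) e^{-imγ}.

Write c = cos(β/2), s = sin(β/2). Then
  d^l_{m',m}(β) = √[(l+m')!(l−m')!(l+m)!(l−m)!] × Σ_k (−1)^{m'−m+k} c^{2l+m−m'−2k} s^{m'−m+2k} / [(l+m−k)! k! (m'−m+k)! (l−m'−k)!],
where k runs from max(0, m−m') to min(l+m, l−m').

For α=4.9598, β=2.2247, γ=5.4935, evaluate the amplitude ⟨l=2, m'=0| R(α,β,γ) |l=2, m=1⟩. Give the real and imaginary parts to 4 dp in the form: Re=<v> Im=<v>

D^2_{0,1}(4.9598,2.2247,5.4935) = e^{-i·0·4.9598}·d^2_{0,1}(2.2247)·e^{-i·1·5.4935}. Compute d first:
c=cos(2.224700/2)=0.442555, s=sin(2.224700/2)=0.896741; N=√[2·2·6·1]=4.898979
The bounds max(0,m−m')=1 and min(l+m,l−m')=2 give 2 terms
  k=1: (−1)^0·4.8990/(2)·0.4426^3·0.8967^1 = +0.190391
  k=2: (−1)^1·4.8990/(2)·0.4426^1·0.8967^3 = -0.781708
d^2_{0,1}(2.2247) = +0.190391 -0.781708 = -0.591317
Attach z-rotation phases: D = e^{-i(0)(4.9598)}·(-0.591317)·e^{-i(1)(5.4935)} = -0.416328-0.419913i

Re=-0.4163 Im=-0.4199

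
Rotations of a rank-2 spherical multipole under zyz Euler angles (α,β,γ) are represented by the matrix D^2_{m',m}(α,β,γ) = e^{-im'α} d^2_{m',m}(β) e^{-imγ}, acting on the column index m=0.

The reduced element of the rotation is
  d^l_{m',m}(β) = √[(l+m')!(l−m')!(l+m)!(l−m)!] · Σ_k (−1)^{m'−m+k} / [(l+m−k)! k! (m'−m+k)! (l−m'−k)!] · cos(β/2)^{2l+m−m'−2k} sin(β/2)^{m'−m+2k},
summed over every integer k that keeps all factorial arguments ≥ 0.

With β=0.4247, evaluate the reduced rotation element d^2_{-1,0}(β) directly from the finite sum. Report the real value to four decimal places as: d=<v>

d^2_{-1,0}(β=0.4247) via the finite sum:
Half-angle: c=0.977538, s=0.210758. N=√(1·6·2·2)=4.898979
The bounds max(0,m−m')=1 and min(l+m,l−m')=2 give 2 terms
  k=1: (−1)^0·4.8990/(2)·0.9775^3·0.2108^1 = +0.482237
  k=2: (−1)^1·4.8990/(2)·0.9775^1·0.2108^3 = -0.022416
d^2_{-1,0}(0.4247) = +0.482237 -0.022416 = +0.459821

d=0.4598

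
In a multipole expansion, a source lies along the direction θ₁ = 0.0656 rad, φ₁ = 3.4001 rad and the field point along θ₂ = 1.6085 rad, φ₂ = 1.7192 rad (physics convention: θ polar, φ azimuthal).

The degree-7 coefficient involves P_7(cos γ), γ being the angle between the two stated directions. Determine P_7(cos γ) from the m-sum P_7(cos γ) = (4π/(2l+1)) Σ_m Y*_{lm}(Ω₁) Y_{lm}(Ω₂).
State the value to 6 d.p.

0.096262

Summing Y*_{l m}(θ₁,φ₁)·Y_{l m}(θ₂,φ₂) over m ∈ [−7, 7]; prefactor 4π/(2·7+1) = 0.837758:
  [-7]  conj(Y_{7,-7})(Ω₁) = (0.000000, -0.000000) ; Y_{7,-7}(Ω₂) = (0.428799, 0.252377) ; Δ = (0.000000, -0.000000)
  [-6]  conj(Y_{7,-6})(Ω₁) = (0.000000, 0.000000) ; Y_{7,-6}(Ω₂) = (0.044178, -0.054589) ; Δ = (0.000000, 0.000000)
  [-5]  conj(Y_{7,-5})(Ω₁) = (-0.000001, -0.000005) ; Y_{7,-5}(Ω₂) = (0.242518, 0.264527) ; Δ = (0.000001, -0.000002)
  [-4]  conj(Y_{7,-4})(Ω₁) = (0.000069, 0.000116) ; Y_{7,-4}(Ω₂) = (0.068173, -0.046003) ; Δ = (0.000010, 0.000005)
  [-3]  conj(Y_{7,-3})(Ω₁) = (-0.001759, -0.001725) ; Y_{7,-3}(Ω₂) = (0.138183, 0.289593) ; Δ = (0.000256, -0.000748)
  [-2]  conj(Y_{7,-2})(Ω₁) = (0.027554, 0.015667) ; Y_{7,-2}(Ω₂) = (0.083598, -0.025568) ; Δ = (0.002704, 0.000605)
  [-1]  conj(Y_{7,-1})(Ω₁) = (-0.251617, -0.066534) ; Y_{7,-1}(Ω₂) = (0.045387, 0.303590) ; Δ = (0.008779, -0.079408)
  [+0]  conj(Y_{7,0})(Ω₁) = (1.027699, -0.000000) ; Y_{7,0}(Ω₂) = (0.088940, 0.000000) ; Δ = (0.091404, 0.000000)
  [+1]  conj(Y_{7,1})(Ω₁) = (0.251617, -0.066534) ; Y_{7,1}(Ω₂) = (-0.045387, 0.303590) ; Δ = (0.008779, 0.079408)
  [+2]  conj(Y_{7,2})(Ω₁) = (0.027554, -0.015667) ; Y_{7,2}(Ω₂) = (0.083598, 0.025568) ; Δ = (0.002704, -0.000605)
  [+3]  conj(Y_{7,3})(Ω₁) = (0.001759, -0.001725) ; Y_{7,3}(Ω₂) = (-0.138183, 0.289593) ; Δ = (0.000256, 0.000748)
  [+4]  conj(Y_{7,4})(Ω₁) = (0.000069, -0.000116) ; Y_{7,4}(Ω₂) = (0.068173, 0.046003) ; Δ = (0.000010, -0.000005)
  [+5]  conj(Y_{7,5})(Ω₁) = (0.000001, -0.000005) ; Y_{7,5}(Ω₂) = (-0.242518, 0.264527) ; Δ = (0.000001, 0.000002)
  [+6]  conj(Y_{7,6})(Ω₁) = (0.000000, -0.000000) ; Y_{7,6}(Ω₂) = (0.044178, 0.054589) ; Δ = (0.000000, -0.000000)
  [+7]  conj(Y_{7,7})(Ω₁) = (-0.000000, -0.000000) ; Y_{7,7}(Ω₂) = (-0.428799, 0.252377) ; Δ = (0.000000, 0.000000)
Σ over m = (0.114904, -0.000000); ×(4π/15) → (0.096262, -0.000000). Real part: 0.096262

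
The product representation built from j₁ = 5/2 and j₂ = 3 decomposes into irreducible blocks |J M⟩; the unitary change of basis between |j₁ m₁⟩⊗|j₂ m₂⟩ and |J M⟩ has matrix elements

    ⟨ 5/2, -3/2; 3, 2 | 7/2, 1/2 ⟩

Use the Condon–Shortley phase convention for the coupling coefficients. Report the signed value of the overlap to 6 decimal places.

√[8·2!3!4!/10! · 1!4!5!1!4!3!] = √(9216/35)
  +(−1)^1/∏(1,1,3,4,0,0)! = -1/144  (running -1/144)
  +(−1)^2/∏(2,0,2,3,1,1)! = 1/24  (running 5/144)
⟨..|..⟩ = √(9216/35)·(5/144) = +0.563436

+√(20/63) = +0.563436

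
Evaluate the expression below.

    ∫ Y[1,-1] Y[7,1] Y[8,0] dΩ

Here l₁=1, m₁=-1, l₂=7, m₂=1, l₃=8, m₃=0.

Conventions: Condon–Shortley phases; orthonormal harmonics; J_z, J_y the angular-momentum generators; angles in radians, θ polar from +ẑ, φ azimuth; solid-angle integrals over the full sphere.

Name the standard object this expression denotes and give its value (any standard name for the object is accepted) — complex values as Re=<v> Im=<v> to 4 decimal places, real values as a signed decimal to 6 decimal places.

Gaunt coefficient, +0.161907

This is a Gaunt coefficient — the integral of a triple product of spherical harmonics over the sphere.
Checks pass: Σm=0; 16 even; l₃=8∈[6,8].
(2·1+1)(2·7+1)(2·8+1) = 765
Δ: 0! 2! 14! / 17! → 1/2040
sum: t=0:+1/25401600 = 1/25401600
3j²(1 7 8; 0 0 0) = Δ·Π!·Σ² = 8/255  (sign +1)
sum: t=0:+1/58060800 = 1/58060800
3j²(1 7 8; -1 1 0) = Δ·Π!·Σ² = 7/510  (sign +1)
combine: 4πI² = 765·8/255·7/510 = 28/85
take √, sign +1: I = 0.16190663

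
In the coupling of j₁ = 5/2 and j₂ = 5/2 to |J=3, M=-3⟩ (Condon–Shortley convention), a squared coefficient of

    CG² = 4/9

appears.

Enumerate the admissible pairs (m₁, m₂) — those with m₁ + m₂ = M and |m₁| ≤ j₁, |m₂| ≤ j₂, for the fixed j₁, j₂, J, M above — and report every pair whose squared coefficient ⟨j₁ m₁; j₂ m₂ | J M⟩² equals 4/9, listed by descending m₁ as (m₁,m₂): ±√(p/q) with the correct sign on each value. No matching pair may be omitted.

Admissible pairs with m₁+m₂ = M = -3: (-5/2,-1/2), (-3/2,-3/2), (-1/2,-5/2)
  (m₁,m₂)=(-1/2,-5/2): CG² = 5/18, CG = +√(5/18)
  (m₁,m₂)=(-3/2,-3/2): CG² = 4/9, CG = −√(4/9)   ← matches the target
  (m₁,m₂)=(-5/2,-1/2): CG² = 5/18, CG = +√(5/18)
Pairs with CG² = 4/9: (-3/2,-3/2): −√(4/9)

(-3/2,-3/2): −√(4/9)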